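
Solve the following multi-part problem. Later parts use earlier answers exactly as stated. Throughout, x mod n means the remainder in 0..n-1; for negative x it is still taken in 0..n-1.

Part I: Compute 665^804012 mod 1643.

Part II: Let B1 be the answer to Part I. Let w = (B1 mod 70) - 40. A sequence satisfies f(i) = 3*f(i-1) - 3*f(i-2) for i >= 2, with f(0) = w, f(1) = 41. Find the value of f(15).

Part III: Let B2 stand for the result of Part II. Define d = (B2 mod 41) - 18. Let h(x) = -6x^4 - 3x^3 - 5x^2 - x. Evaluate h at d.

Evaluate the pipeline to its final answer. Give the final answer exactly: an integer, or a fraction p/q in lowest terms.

-648990

Part I: squarings mod 1643: 665^1=665, 665^2=258, 665^4=844, 665^8=917, 665^16=1316, 665^32=134, 665^64=1526, 665^128=545, 665^256=1285, 665^512=10, 665^1024=100, 665^2048=142, 665^4096=448, 665^8192=258, 665^16384=844, 665^32768=917, 665^65536=1316, 665^131072=134, 665^262144=1526, 665^524288=545; 665^804012 = 665^4 * 665^8 * 665^32 * 665^128 * 665^1024 * 665^16384 * 665^262144 * 665^524288 = 1614 (mod 1643); answer 1614
Part II: B1 = 1614; w = -36; f(2) = 3*(41) - 3*(-36) = 231; iterating: f(2)=231, f(3)=570, f(4)=1017, f(5)=1341, f(6)=972, f(7)=-1107, f(8)=-6237, f(9)=-15390, f(10)=-27459, f(11)=-36207, f(12)=-26244, f(13)=29889, f(14)=168399, f(15)=415530; answer 415530
Part III: B2 = 415530; d = 18; -6*(18)^4 - 3*(18)^3 - 5*(18)^2 - 1*(18)^1 = (-629856) + (-17496) + (-1620) + (-18) = -648990; answer -648990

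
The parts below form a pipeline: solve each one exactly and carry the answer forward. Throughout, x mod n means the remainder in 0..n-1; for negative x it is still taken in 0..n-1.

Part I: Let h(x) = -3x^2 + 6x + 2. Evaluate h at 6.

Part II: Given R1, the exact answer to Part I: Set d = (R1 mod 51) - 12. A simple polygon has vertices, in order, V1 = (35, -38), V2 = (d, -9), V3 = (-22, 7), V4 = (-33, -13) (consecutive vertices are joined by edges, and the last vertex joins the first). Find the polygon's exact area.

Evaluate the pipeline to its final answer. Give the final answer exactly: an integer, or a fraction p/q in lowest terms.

Part I: -3*(6)^2 + 6*(6)^1 + 2 = (-108) + (36) + (2) = -70; answer -70
Part II: R1 = -70; d = 20; cross terms: (35*-9 - 20*-38)=445, (20*7 - -22*-9)=-58, (-22*-13 - -33*7)=517, (-33*-38 - 35*-13)=1709; twice the area = |2613| = 2613; area = 2613/2; answer 2613/2

2613/2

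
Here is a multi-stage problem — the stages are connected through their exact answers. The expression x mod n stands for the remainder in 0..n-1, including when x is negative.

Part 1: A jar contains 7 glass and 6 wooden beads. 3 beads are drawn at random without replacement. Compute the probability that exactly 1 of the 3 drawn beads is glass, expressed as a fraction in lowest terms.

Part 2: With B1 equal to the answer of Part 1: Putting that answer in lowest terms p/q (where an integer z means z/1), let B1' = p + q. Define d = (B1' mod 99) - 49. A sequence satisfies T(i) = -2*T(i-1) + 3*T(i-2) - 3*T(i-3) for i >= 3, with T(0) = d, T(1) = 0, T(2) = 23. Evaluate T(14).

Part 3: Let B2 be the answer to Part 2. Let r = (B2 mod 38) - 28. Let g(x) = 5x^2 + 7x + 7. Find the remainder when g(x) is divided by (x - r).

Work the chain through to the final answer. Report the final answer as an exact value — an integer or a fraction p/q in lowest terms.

1679

Part 1: total draws C(13,3) = 286; favorable C(7,1)*C(6,2) = 105; P = 105/286; answer 105/286
Part 2: B1 = 105/286; threaded value p + q = 391; d = 45; T(3) = -2*(23) + 3*(0) - 3*(45) = -181; iterating: T(3)=-181, T(4)=431, T(5)=-1474, T(6)=4784, T(7)=-15283, T(8)=49340, T(9)=-158881, T(10)=511631, T(11)=-1647925, T(12)=5307386, T(13)=-17093440, T(14)=55052813; answer 55052813
Part 3: B2 = 55052813; r = -19; remainder = value at the root: 5*(-19)^2 + 7*(-19)^1 + 7 = (1805) + (-133) + (7) = 1679; answer 1679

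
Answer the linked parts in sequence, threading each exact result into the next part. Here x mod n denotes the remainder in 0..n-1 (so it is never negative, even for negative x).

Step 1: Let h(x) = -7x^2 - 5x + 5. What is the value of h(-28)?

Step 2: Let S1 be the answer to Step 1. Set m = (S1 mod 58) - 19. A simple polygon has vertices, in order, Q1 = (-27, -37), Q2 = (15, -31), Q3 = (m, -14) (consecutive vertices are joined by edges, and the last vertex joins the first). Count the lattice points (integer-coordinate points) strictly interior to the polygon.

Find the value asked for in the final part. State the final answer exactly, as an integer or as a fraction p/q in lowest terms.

Step 1: -7*(-28)^2 - 5*(-28)^1 + 5 = (-5488) + (140) + (5) = -5343; answer -5343
Step 2: S1 = -5343; m = 32; cross terms: (-27*-31 - 15*-37)=1392, (15*-14 - 32*-31)=782, (32*-37 - -27*-14)=-1562; twice the area = |612| = 612; area = 306; boundary points = 6 + 17 + 1 = 24; strictly interior points = area - boundary/2 + 1 = 295; answer 295

295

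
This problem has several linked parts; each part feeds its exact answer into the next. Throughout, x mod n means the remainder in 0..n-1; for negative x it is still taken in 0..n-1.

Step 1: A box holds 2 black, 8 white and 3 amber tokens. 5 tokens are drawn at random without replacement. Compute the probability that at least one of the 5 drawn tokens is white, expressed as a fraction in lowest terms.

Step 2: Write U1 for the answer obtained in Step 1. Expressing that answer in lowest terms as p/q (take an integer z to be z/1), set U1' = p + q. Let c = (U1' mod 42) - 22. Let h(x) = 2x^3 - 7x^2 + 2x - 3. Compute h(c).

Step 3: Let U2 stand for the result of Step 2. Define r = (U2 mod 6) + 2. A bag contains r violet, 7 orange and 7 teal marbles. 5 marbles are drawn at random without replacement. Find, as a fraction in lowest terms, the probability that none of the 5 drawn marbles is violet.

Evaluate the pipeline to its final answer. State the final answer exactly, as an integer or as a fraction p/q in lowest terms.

Step 1: total draws C(13,5) = 1287; complement C(5,5) = 1; favorable 1287 - 1 = 1286; P = 1286/1287; answer 1286/1287
Step 2: U1 = 1286/1287; threaded value p + q = 2573; c = -11; 2*(-11)^3 - 7*(-11)^2 + 2*(-11)^1 - 3 = (-2662) + (-847) + (-22) + (-3) = -3534; answer -3534
Step 3: U2 = -3534; r = 2; total draws C(16,5) = 4368; favorable C(14,5) = 2002; P = 11/24; answer 11/24

11/24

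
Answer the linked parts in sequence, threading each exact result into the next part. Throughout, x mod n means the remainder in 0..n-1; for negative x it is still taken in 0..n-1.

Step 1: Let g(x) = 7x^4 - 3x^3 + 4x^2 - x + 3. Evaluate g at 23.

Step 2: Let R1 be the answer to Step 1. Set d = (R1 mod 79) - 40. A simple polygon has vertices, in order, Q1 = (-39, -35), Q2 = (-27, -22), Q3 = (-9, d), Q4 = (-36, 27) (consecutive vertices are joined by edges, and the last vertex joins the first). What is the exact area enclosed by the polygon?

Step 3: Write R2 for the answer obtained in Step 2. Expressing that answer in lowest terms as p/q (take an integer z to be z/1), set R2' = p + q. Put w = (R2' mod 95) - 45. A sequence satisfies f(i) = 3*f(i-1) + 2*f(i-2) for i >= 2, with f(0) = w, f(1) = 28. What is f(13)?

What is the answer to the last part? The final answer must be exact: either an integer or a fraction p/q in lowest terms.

Step 1: 7*(23)^4 - 3*(23)^3 + 4*(23)^2 - 1*(23)^1 + 3 = (1958887) + (-36501) + (2116) + (-23) + (3) = 1924482; answer 1924482
Step 2: R1 = 1924482; d = 2; cross terms: (-39*-22 - -27*-35)=-87, (-27*2 - -9*-22)=-252, (-9*27 - -36*2)=-171, (-36*-35 - -39*27)=2313; twice the area = |1803| = 1803; area = 1803/2; answer 1803/2
Step 3: R2 = 1803/2; threaded value p + q = 1805; w = -45; f(2) = 3*(28) + 2*(-45) = -6; iterating: f(2)=-6, f(3)=38, f(4)=102, f(5)=382, f(6)=1350, f(7)=4814, f(8)=17142, f(9)=61054, f(10)=217446, f(11)=774446, f(12)=2758230, f(13)=9823582; answer 9823582

9823582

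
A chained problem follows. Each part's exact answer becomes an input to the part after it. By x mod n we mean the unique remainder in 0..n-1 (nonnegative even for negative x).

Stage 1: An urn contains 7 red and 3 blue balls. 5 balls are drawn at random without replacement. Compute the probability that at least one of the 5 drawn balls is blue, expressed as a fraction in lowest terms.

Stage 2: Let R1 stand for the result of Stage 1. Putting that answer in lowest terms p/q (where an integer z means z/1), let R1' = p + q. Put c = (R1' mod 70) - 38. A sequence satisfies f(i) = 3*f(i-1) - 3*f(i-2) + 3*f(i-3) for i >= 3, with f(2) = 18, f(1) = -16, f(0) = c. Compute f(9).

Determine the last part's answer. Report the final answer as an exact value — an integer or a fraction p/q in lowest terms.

Stage 1: total draws C(10,5) = 252; complement C(7,5) = 21; favorable 252 - 21 = 231; P = 11/12; answer 11/12
Stage 2: R1 = 11/12; threaded value p + q = 23; c = -15; f(3) = 3*(18) - 3*(-16) + 3*(-15) = 57; iterating: f(3)=57, f(4)=69, f(5)=90, f(6)=234, f(7)=639, f(8)=1485, f(9)=3240; answer 3240

3240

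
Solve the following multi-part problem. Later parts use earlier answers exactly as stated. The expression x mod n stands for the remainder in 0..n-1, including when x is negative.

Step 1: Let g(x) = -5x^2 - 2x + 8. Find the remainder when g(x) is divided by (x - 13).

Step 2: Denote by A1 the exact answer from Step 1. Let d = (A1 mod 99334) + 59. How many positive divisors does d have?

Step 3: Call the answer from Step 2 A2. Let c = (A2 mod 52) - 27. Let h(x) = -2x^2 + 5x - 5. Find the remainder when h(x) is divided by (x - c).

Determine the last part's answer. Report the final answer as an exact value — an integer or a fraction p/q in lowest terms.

Step 1: remainder = value at the root: -5*(13)^2 - 2*(13)^1 + 8 = (-845) + (-26) + (8) = -863; answer -863
Step 2: A1 = -863; d = 98530; 98530 = 2 * 5 * 59 * 167; number of divisors = (1+1) * (1+1) * (1+1) * (1+1) = 16; answer 16
Step 3: A2 = 16; c = -11; remainder = value at the root: -2*(-11)^2 + 5*(-11)^1 - 5 = (-242) + (-55) + (-5) = -302; answer -302

-302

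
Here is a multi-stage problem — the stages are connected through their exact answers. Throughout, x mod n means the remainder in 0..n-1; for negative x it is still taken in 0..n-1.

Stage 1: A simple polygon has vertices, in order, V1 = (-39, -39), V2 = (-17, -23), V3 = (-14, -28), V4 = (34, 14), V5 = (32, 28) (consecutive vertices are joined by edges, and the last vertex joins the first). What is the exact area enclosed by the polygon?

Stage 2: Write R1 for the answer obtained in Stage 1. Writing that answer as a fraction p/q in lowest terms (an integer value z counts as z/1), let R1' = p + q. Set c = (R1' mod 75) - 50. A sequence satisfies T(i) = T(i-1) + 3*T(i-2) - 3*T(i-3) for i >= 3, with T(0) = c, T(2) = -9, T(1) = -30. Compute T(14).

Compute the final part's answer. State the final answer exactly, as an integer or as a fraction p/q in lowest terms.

Stage 1: cross terms: (-39*-23 - -17*-39)=234, (-17*-28 - -14*-23)=154, (-14*14 - 34*-28)=756, (34*28 - 32*14)=504, (32*-39 - -39*28)=-156; twice the area = |1492| = 1492; area = 746; answer 746
Stage 2: R1 = 746; threaded value p + q = 747; c = 22; T(3) = 1*(-9) + 3*(-30) - 3*(22) = -165; iterating: T(3)=-165, T(4)=-102, T(5)=-570, T(6)=-381, T(7)=-1785, T(8)=-1218, T(9)=-5430, T(10)=-3729, T(11)=-16365, T(12)=-11262, T(13)=-49170, T(14)=-33861; answer -33861

-33861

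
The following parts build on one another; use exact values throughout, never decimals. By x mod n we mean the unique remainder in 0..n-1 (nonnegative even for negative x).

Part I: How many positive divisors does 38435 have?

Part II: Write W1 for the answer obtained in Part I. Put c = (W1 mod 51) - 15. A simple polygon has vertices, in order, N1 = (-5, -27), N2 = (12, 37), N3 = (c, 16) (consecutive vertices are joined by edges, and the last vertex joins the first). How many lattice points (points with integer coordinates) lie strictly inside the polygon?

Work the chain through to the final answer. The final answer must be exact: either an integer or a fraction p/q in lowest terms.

Part I: 38435 = 5 * 7687; number of divisors = (1+1) * (1+1) = 4; answer 4
Part II: W1 = 4; c = -11; cross terms: (-5*37 - 12*-27)=139, (12*16 - -11*37)=599, (-11*-27 - -5*16)=377; twice the area = |1115| = 1115; area = 1115/2; boundary points = 1 + 1 + 1 = 3; strictly interior points = area - boundary/2 + 1 = 557; answer 557

557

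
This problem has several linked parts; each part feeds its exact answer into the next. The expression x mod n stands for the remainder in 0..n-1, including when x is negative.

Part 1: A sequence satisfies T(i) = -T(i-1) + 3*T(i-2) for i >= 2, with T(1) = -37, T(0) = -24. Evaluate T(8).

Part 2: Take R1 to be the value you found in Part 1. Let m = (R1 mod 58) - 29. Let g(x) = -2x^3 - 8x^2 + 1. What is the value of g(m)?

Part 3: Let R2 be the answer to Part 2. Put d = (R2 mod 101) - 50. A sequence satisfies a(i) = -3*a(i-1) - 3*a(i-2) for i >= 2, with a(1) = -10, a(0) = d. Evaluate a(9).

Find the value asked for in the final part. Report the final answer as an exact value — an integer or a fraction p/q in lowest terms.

-1053

Part 1: T(2) = -1*(-37) + 3*(-24) = -35; iterating: T(2)=-35, T(3)=-76, T(4)=-29, T(5)=-199, T(6)=112, T(7)=-709, T(8)=1045; answer 1045
Part 2: R1 = 1045; m = -28; -2*(-28)^3 - 8*(-28)^2 + 1 = (43904) + (-6272) + (1) = 37633; answer 37633
Part 3: R2 = 37633; d = 11; a(2) = -3*(-10) - 3*(11) = -3; iterating: a(2)=-3, a(3)=39, a(4)=-108, a(5)=207, a(6)=-297, a(7)=270, a(8)=81, a(9)=-1053; answer -1053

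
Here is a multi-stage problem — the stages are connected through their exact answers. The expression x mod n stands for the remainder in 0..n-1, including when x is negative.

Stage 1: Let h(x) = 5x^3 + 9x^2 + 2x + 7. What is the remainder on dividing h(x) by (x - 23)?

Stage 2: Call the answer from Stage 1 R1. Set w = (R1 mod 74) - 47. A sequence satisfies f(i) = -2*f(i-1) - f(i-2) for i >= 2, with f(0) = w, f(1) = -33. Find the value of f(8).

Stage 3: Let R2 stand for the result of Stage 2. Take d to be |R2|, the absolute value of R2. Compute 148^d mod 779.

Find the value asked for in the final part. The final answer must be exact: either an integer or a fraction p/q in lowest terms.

672

Stage 1: remainder = value at the root: 5*(23)^3 + 9*(23)^2 + 2*(23)^1 + 7 = (60835) + (4761) + (46) + (7) = 65649; answer 65649
Stage 2: R1 = 65649; w = -36; f(2) = -2*(-33) - 1*(-36) = 102; iterating: f(2)=102, f(3)=-171, f(4)=240, f(5)=-309, f(6)=378, f(7)=-447, f(8)=516; answer 516
Stage 3: R2 = 516; d = 516; squarings mod 779: 148^1=148, 148^2=92, 148^4=674, 148^8=119, 148^16=139, 148^32=625, 148^64=346, 148^128=529, 148^256=180, 148^512=461; 148^516 = 148^4 * 148^512 = 672 (mod 779); answer 672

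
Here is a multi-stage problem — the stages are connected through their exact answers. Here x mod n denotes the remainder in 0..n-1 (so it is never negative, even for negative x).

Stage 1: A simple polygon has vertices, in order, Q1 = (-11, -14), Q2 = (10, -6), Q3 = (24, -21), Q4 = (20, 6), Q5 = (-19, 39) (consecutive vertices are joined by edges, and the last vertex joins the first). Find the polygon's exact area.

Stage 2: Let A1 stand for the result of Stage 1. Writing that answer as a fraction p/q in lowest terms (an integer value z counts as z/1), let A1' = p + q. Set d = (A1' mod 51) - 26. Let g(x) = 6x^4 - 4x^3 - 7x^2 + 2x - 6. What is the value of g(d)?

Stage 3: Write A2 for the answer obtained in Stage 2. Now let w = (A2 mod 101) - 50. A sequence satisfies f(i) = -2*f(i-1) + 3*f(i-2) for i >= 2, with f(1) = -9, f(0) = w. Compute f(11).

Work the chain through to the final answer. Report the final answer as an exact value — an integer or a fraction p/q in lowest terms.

-1505733

Stage 1: cross terms: (-11*-6 - 10*-14)=206, (10*-21 - 24*-6)=-66, (24*6 - 20*-21)=564, (20*39 - -19*6)=894, (-19*-14 - -11*39)=695; twice the area = |2293| = 2293; area = 2293/2; answer 2293/2
Stage 2: A1 = 2293/2; threaded value p + q = 2295; d = -26; 6*(-26)^4 - 4*(-26)^3 - 7*(-26)^2 + 2*(-26)^1 - 6 = (2741856) + (70304) + (-4732) + (-52) + (-6) = 2807370; answer 2807370
Stage 3: A2 = 2807370; w = 25; f(2) = -2*(-9) + 3*(25) = 93; iterating: f(2)=93, f(3)=-213, f(4)=705, f(5)=-2049, f(6)=6213, f(7)=-18573, f(8)=55785, f(9)=-167289, f(10)=501933, f(11)=-1505733; answer -1505733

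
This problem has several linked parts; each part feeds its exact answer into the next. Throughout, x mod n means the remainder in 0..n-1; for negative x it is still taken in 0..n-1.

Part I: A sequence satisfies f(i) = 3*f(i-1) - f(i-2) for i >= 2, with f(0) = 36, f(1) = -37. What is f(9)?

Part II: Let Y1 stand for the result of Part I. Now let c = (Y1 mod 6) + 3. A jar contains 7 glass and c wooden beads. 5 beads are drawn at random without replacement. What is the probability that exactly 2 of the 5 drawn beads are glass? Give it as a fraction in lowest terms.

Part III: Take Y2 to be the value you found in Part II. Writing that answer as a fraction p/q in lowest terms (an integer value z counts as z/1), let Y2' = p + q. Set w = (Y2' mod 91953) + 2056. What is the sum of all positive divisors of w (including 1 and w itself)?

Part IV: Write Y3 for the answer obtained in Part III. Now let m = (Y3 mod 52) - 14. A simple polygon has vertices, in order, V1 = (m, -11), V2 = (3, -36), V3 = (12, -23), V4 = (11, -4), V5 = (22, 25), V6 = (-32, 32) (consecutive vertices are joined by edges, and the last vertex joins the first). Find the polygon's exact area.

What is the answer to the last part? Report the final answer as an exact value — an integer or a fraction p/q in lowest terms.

1886

Part I: f(2) = 3*(-37) - 1*(36) = -147; iterating: f(2)=-147, f(3)=-404, f(4)=-1065, f(5)=-2791, f(6)=-7308, f(7)=-19133, f(8)=-50091, f(9)=-131140; answer -131140
Part II: Y1 = -131140; c = 5; total draws C(12,5) = 792; favorable C(7,2)*C(5,3) = 210; P = 35/132; answer 35/132
Part III: Y2 = 35/132; threaded value p + q = 167; w = 2223; 2223 = 3^2 * 13 * 19; sigma = (1 + 3 + 9) * (1 + 13) * (1 + 19) = 13 * 14 * 20 = 3640; answer 3640
Part IV: Y3 = 3640; m = -14; cross terms: (-14*-36 - 3*-11)=537, (3*-23 - 12*-36)=363, (12*-4 - 11*-23)=205, (11*25 - 22*-4)=363, (22*32 - -32*25)=1504, (-32*-11 - -14*32)=800; twice the area = |3772| = 3772; area = 1886; answer 1886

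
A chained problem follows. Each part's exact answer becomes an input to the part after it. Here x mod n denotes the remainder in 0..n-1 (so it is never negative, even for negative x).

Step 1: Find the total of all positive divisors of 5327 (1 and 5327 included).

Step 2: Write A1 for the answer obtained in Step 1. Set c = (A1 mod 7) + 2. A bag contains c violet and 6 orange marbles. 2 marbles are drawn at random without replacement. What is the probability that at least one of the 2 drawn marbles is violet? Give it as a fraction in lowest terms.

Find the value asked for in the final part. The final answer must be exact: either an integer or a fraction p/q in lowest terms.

Step 1: 5327 = 7 * 761; sigma = (1 + 7) * (1 + 761) = 8 * 762 = 6096; answer 6096
Step 2: A1 = 6096; c = 8; total draws C(14,2) = 91; complement C(6,2) = 15; favorable 91 - 15 = 76; P = 76/91; answer 76/91

76/91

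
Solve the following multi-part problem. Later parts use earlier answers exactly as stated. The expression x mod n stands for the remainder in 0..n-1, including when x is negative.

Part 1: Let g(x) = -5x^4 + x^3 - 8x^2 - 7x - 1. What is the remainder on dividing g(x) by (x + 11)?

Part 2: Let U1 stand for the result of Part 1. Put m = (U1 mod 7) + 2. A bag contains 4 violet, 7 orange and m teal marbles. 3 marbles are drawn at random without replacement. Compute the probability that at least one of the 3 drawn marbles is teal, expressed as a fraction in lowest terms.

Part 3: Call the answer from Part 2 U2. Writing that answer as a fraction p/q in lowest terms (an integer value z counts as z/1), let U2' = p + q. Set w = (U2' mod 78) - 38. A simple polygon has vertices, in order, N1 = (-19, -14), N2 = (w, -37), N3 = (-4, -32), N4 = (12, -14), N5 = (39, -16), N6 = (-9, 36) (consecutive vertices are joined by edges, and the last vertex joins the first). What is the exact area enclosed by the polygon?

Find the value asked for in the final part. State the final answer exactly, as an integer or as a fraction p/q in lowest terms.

4013/2

Part 1: remainder = value at the root: -5*(-11)^4 + 1*(-11)^3 - 8*(-11)^2 - 7*(-11)^1 - 1 = (-73205) + (-1331) + (-968) + (77) + (-1) = -75428; answer -75428
Part 2: U1 = -75428; m = 6; total draws C(17,3) = 680; complement C(11,3) = 165; favorable 680 - 165 = 515; P = 103/136; answer 103/136
Part 3: U2 = 103/136; threaded value p + q = 239; w = -33; cross terms: (-19*-37 - -33*-14)=241, (-33*-32 - -4*-37)=908, (-4*-14 - 12*-32)=440, (12*-16 - 39*-14)=354, (39*36 - -9*-16)=1260, (-9*-14 - -19*36)=810; twice the area = |4013| = 4013; area = 4013/2; answer 4013/2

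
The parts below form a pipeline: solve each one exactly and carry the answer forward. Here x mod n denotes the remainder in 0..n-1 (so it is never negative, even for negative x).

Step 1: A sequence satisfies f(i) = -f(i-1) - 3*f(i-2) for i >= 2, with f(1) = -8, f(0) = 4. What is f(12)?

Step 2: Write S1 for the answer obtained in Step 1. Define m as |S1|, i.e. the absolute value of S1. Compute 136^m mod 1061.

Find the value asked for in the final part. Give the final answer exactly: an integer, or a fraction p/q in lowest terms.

552

Step 1: f(2) = -1*(-8) - 3*(4) = -4; iterating: f(2)=-4, f(3)=28, f(4)=-16, f(5)=-68, f(6)=116, f(7)=88, f(8)=-436, f(9)=172, f(10)=1136, f(11)=-1652, f(12)=-1756; answer -1756
Step 2: S1 = -1756; m = 1756; squarings mod 1061: 136^1=136, 136^2=459, 136^4=603, 136^8=747, 136^16=984, 136^32=624, 136^64=1050, 136^128=121, 136^256=848, 136^512=807, 136^1024=856; 136^1756 = 136^4 * 136^8 * 136^16 * 136^64 * 136^128 * 136^512 * 136^1024 = 552 (mod 1061); answer 552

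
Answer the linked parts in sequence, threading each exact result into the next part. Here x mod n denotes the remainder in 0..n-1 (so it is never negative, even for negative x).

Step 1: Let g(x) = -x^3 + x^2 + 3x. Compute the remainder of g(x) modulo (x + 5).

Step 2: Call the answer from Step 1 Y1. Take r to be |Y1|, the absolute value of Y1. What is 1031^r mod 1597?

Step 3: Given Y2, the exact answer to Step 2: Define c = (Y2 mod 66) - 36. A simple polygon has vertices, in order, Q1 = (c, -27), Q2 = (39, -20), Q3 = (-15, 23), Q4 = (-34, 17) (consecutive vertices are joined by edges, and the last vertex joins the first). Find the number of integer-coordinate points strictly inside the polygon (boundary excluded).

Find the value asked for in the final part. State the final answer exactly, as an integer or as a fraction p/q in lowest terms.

Step 1: remainder = value at the root: -1*(-5)^3 + 1*(-5)^2 + 3*(-5)^1 = (125) + (25) + (-15) = 135; answer 135
Step 2: Y1 = 135; r = 135; squarings mod 1597: 1031^1=1031, 1031^2=956, 1031^4=452, 1031^8=1485, 1031^16=1365, 1031^32=1123, 1031^64=1096, 1031^128=272; 1031^135 = 1031^1 * 1031^2 * 1031^4 * 1031^128 = 810 (mod 1597); answer 810
Step 3: Y2 = 810; c = -18; cross terms: (-18*-20 - 39*-27)=1413, (39*23 - -15*-20)=597, (-15*17 - -34*23)=527, (-34*-27 - -18*17)=1224; twice the area = |3761| = 3761; area = 3761/2; boundary points = 1 + 1 + 1 + 4 = 7; strictly interior points = area - boundary/2 + 1 = 1878; answer 1878

1878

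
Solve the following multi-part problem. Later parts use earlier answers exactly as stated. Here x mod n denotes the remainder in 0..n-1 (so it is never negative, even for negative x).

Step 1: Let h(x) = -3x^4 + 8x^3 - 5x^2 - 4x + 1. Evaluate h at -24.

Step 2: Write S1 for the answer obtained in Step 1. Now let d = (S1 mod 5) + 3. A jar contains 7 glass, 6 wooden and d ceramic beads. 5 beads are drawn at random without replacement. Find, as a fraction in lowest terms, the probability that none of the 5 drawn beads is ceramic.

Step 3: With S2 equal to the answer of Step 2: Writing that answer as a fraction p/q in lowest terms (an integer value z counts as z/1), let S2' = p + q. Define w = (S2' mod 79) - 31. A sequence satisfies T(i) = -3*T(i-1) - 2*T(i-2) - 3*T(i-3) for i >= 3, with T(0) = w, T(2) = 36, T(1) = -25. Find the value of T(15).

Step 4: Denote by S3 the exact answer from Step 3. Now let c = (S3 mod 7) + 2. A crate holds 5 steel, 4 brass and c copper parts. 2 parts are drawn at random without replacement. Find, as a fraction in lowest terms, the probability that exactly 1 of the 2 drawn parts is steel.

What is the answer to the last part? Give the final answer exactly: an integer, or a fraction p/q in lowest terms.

Step 1: -3*(-24)^4 + 8*(-24)^3 - 5*(-24)^2 - 4*(-24)^1 + 1 = (-995328) + (-110592) + (-2880) + (96) + (1) = -1108703; answer -1108703
Step 2: S1 = -1108703; d = 5; total draws C(18,5) = 8568; favorable C(13,5) = 1287; P = 143/952; answer 143/952
Step 3: S2 = 143/952; threaded value p + q = 1095; w = 37; T(3) = -3*(36) - 2*(-25) - 3*(37) = -169; iterating: T(3)=-169, T(4)=510, T(5)=-1300, T(6)=3387, T(7)=-9091, T(8)=24399, T(9)=-65176, T(10)=174003, T(11)=-464854, T(12)=1242084, T(13)=-3318553, T(14)=8866053, T(15)=-23687305; answer -23687305
Step 4: S3 = -23687305; c = 4; total draws C(13,2) = 78; favorable C(5,1)*C(8,1) = 40; P = 20/39; answer 20/39

20/39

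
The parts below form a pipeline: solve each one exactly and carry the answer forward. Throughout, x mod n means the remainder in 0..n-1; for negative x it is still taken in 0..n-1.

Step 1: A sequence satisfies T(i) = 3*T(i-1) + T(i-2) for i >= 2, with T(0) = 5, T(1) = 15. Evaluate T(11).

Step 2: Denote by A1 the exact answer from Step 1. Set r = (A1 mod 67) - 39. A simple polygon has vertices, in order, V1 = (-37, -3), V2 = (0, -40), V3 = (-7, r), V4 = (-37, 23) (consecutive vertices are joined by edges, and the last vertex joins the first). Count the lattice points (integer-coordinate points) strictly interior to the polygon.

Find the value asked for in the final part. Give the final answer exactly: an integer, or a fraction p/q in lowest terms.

1043

Step 1: T(2) = 3*(15) + 1*(5) = 50; iterating: T(2)=50, T(3)=165, T(4)=545, T(5)=1800, T(6)=5945, T(7)=19635, T(8)=64850, T(9)=214185, T(10)=707405, T(11)=2336400; answer 2336400
Step 2: A1 = 2336400; r = 4; cross terms: (-37*-40 - 0*-3)=1480, (0*4 - -7*-40)=-280, (-7*23 - -37*4)=-13, (-37*-3 - -37*23)=962; twice the area = |2149| = 2149; area = 2149/2; boundary points = 37 + 1 + 1 + 26 = 65; strictly interior points = area - boundary/2 + 1 = 1043; answer 1043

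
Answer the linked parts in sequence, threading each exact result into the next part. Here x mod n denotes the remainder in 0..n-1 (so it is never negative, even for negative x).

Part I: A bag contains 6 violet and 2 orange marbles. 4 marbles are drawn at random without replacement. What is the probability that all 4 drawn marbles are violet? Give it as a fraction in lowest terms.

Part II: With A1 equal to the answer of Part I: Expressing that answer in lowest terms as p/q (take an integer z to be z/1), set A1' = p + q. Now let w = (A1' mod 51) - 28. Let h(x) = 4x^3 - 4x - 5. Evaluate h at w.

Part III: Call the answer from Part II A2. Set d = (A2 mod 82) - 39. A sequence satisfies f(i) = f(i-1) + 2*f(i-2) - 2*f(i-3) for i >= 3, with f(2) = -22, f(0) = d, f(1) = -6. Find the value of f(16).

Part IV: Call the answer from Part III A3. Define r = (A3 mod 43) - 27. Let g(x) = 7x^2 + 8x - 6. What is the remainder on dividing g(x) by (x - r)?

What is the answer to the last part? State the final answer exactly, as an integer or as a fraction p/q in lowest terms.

3513

Part I: total draws C(8,4) = 70; favorable C(6,4) = 15; P = 3/14; answer 3/14
Part II: A1 = 3/14; threaded value p + q = 17; w = -11; 4*(-11)^3 - 4*(-11)^1 - 5 = (-5324) + (44) + (-5) = -5285; answer -5285
Part III: A2 = -5285; d = 6; f(3) = 1*(-22) + 2*(-6) - 2*(6) = -46; iterating: f(3)=-46, f(4)=-78, f(5)=-126, f(6)=-190, f(7)=-286, f(8)=-414, f(9)=-606, f(10)=-862, f(11)=-1246, f(12)=-1758, f(13)=-2526, f(14)=-3550, f(15)=-5086, f(16)=-7134; answer -7134
Part IV: A3 = -7134; r = -23; remainder = value at the root: 7*(-23)^2 + 8*(-23)^1 - 6 = (3703) + (-184) + (-6) = 3513; answer 3513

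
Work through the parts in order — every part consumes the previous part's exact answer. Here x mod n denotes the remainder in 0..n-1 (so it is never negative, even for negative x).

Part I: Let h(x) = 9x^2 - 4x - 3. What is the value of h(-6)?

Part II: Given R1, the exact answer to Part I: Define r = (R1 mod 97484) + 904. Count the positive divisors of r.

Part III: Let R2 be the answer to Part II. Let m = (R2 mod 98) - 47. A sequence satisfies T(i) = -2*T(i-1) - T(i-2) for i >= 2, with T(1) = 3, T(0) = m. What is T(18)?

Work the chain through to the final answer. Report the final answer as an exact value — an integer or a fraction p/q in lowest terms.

711

Part I: 9*(-6)^2 - 4*(-6)^1 - 3 = (324) + (24) + (-3) = 345; answer 345
Part II: R1 = 345; r = 1249; 1249 is prime, so its only divisors are 1 and 1249; count = 2; answer 2
Part III: R2 = 2; m = -45; T(2) = -2*(3) - 1*(-45) = 39; iterating: T(2)=39, T(3)=-81, T(4)=123, T(5)=-165, T(6)=207, T(7)=-249, T(8)=291, T(9)=-333, T(10)=375, T(11)=-417, T(12)=459, T(13)=-501, T(14)=543, T(15)=-585, T(16)=627, T(17)=-669, T(18)=711; answer 711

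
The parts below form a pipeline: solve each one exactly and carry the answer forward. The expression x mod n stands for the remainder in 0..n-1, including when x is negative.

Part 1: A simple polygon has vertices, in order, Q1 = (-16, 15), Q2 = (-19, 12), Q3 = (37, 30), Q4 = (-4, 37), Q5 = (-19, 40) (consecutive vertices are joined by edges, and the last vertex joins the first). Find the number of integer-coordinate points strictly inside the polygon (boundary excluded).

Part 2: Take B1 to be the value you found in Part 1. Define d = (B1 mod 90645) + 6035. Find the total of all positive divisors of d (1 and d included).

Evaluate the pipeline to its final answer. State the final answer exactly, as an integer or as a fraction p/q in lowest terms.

Part 1: cross terms: (-16*12 - -19*15)=93, (-19*30 - 37*12)=-1014, (37*37 - -4*30)=1489, (-4*40 - -19*37)=543, (-19*15 - -16*40)=355; twice the area = |1466| = 1466; area = 733; boundary points = 3 + 2 + 1 + 3 + 1 = 10; strictly interior points = area - boundary/2 + 1 = 729; answer 729
Part 2: B1 = 729; d = 6764; 6764 = 2^2 * 19 * 89; sigma = (1 + 2 + 4) * (1 + 19) * (1 + 89) = 7 * 20 * 90 = 12600; answer 12600

12600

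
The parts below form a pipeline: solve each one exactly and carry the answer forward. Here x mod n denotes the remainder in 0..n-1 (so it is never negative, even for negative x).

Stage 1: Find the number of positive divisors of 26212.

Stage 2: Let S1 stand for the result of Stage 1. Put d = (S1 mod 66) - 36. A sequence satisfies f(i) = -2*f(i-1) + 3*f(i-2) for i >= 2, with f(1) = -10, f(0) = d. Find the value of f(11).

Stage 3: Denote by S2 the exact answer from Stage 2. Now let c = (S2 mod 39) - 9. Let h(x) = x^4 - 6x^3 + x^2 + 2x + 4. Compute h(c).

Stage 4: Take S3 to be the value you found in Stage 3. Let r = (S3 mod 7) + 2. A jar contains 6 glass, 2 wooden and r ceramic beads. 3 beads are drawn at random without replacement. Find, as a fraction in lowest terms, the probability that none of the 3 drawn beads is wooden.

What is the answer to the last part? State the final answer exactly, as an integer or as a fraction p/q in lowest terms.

22/35

Stage 1: 26212 = 2^2 * 6553; number of divisors = (2+1) * (1+1) = 6; answer 6
Stage 2: S1 = 6; d = -30; f(2) = -2*(-10) + 3*(-30) = -70; iterating: f(2)=-70, f(3)=110, f(4)=-430, f(5)=1190, f(6)=-3670, f(7)=10910, f(8)=-32830, f(9)=98390, f(10)=-295270, f(11)=885710; answer 885710
Stage 3: S2 = 885710; c = 11; 1*(11)^4 - 6*(11)^3 + 1*(11)^2 + 2*(11)^1 + 4 = (14641) + (-7986) + (121) + (22) + (4) = 6802; answer 6802
Stage 4: S3 = 6802; r = 7; total draws C(15,3) = 455; favorable C(13,3) = 286; P = 22/35; answer 22/35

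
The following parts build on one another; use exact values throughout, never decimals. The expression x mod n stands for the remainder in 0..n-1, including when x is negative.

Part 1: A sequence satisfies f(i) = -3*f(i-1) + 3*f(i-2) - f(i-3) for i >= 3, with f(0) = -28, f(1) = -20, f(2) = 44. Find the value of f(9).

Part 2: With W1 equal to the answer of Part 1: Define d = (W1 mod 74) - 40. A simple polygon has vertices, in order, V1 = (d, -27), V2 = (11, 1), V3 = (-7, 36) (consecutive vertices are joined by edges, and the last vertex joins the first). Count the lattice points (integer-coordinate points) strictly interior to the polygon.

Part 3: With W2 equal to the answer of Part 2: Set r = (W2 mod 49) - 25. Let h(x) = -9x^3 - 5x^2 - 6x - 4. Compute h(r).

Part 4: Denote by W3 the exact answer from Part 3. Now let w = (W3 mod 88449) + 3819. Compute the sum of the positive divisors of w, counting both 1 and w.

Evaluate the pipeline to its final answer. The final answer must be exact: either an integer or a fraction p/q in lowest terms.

Part 1: f(3) = -3*(44) + 3*(-20) - 1*(-28) = -164; iterating: f(3)=-164, f(4)=644, f(5)=-2468, f(6)=9500, f(7)=-36548, f(8)=140612, f(9)=-540980; answer -540980
Part 2: W1 = -540980; d = -6; cross terms: (-6*1 - 11*-27)=291, (11*36 - -7*1)=403, (-7*-27 - -6*36)=405; twice the area = |1099| = 1099; area = 1099/2; boundary points = 1 + 1 + 1 = 3; strictly interior points = area - boundary/2 + 1 = 549; answer 549
Part 3: W2 = 549; r = -15; -9*(-15)^3 - 5*(-15)^2 - 6*(-15)^1 - 4 = (30375) + (-1125) + (90) + (-4) = 29336; answer 29336
Part 4: W3 = 29336; w = 33155; 33155 = 5 * 19 * 349; sigma = (1 + 5) * (1 + 19) * (1 + 349) = 6 * 20 * 350 = 42000; answer 42000

42000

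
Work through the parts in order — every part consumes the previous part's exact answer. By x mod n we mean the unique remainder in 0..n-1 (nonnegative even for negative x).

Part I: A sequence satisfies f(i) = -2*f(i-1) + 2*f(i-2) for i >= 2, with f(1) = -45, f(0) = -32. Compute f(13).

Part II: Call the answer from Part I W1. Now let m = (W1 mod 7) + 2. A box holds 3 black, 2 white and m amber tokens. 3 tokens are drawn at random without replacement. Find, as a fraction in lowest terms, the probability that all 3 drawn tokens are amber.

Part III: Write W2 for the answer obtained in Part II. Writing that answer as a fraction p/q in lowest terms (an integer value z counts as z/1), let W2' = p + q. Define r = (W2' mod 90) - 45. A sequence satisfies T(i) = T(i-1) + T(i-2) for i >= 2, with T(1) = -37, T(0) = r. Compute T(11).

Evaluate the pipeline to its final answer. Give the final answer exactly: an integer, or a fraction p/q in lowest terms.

Part I: f(2) = -2*(-45) + 2*(-32) = 26; iterating: f(2)=26, f(3)=-142, f(4)=336, f(5)=-956, f(6)=2584, f(7)=-7080, f(8)=19328, f(9)=-52816, f(10)=144288, f(11)=-394208, f(12)=1076992, f(13)=-2942400; answer -2942400
Part II: W1 = -2942400; m = 3; total draws C(8,3) = 56; favorable C(3,3) = 1; P = 1/56; answer 1/56
Part III: W2 = 1/56; threaded value p + q = 57; r = 12; T(2) = 1*(-37) + 1*(12) = -25; iterating: T(2)=-25, T(3)=-62, T(4)=-87, T(5)=-149, T(6)=-236, T(7)=-385, T(8)=-621, T(9)=-1006, T(10)=-1627, T(11)=-2633; answer -2633

-2633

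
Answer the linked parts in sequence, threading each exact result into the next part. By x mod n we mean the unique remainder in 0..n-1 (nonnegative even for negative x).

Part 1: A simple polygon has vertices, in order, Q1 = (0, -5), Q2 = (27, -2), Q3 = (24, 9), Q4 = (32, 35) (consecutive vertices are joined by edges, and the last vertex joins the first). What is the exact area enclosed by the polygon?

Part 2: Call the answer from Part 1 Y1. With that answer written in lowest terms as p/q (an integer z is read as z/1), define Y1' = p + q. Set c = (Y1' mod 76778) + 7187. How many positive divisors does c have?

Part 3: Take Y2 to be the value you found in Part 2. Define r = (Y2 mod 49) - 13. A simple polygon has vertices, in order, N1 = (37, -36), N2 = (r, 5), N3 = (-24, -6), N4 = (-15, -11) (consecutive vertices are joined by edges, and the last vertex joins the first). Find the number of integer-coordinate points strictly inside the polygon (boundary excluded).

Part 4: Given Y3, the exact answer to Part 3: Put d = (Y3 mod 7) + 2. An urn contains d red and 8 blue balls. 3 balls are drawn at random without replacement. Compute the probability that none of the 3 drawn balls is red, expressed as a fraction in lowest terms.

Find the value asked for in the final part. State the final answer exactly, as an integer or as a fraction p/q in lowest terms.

Part 1: cross terms: (0*-2 - 27*-5)=135, (27*9 - 24*-2)=291, (24*35 - 32*9)=552, (32*-5 - 0*35)=-160; twice the area = |818| = 818; area = 409; answer 409
Part 2: Y1 = 409; threaded value p + q = 410; c = 7597; 7597 = 71 * 107; number of divisors = (1+1) * (1+1) = 4; answer 4
Part 3: Y2 = 4; r = -9; cross terms: (37*5 - -9*-36)=-139, (-9*-6 - -24*5)=174, (-24*-11 - -15*-6)=174, (-15*-36 - 37*-11)=947; twice the area = |1156| = 1156; area = 578; boundary points = 1 + 1 + 1 + 1 = 4; strictly interior points = area - boundary/2 + 1 = 577; answer 577
Part 4: Y3 = 577; d = 5; total draws C(13,3) = 286; favorable C(8,3) = 56; P = 28/143; answer 28/143

28/143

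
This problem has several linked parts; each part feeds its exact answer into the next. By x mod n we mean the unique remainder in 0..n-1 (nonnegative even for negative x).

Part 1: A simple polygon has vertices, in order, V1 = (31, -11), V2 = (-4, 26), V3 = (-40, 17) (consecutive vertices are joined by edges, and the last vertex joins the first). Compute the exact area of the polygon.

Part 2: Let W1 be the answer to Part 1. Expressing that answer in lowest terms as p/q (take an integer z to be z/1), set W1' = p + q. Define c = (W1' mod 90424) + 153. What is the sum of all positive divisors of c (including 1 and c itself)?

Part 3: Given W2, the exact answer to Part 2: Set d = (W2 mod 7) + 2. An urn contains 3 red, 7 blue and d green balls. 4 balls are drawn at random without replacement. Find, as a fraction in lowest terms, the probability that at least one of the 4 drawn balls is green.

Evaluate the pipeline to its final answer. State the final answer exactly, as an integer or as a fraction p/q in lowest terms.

23/26

Part 1: cross terms: (31*26 - -4*-11)=762, (-4*17 - -40*26)=972, (-40*-11 - 31*17)=-87; twice the area = |1647| = 1647; area = 1647/2; answer 1647/2
Part 2: W1 = 1647/2; threaded value p + q = 1649; c = 1802; 1802 = 2 * 17 * 53; sigma = (1 + 2) * (1 + 17) * (1 + 53) = 3 * 18 * 54 = 2916; answer 2916
Part 3: W2 = 2916; d = 6; total draws C(16,4) = 1820; complement C(10,4) = 210; favorable 1820 - 210 = 1610; P = 23/26; answer 23/26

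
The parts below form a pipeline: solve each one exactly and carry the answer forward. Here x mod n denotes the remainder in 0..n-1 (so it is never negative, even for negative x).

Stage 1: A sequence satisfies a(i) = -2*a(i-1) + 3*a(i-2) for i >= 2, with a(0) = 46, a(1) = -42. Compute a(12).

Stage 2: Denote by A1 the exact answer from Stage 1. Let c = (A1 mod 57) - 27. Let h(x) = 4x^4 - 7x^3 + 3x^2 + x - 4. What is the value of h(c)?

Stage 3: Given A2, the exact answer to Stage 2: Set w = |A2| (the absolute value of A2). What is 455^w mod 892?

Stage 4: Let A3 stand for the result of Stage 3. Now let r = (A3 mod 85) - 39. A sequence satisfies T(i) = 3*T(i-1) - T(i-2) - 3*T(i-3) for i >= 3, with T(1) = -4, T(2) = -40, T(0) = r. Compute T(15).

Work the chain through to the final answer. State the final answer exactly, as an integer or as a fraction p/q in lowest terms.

Stage 1: a(2) = -2*(-42) + 3*(46) = 222; iterating: a(2)=222, a(3)=-570, a(4)=1806, a(5)=-5322, a(6)=16062, a(7)=-48090, a(8)=144366, a(9)=-433002, a(10)=1299102, a(11)=-3897210, a(12)=11691726; answer 11691726
Stage 2: A1 = 11691726; c = -27; 4*(-27)^4 - 7*(-27)^3 + 3*(-27)^2 + 1*(-27)^1 - 4 = (2125764) + (137781) + (2187) + (-27) + (-4) = 2265701; answer 2265701
Stage 3: A2 = 2265701; w = 2265701; squarings mod 892: 455^1=455, 455^2=81, 455^4=317, 455^8=585, 455^16=589, 455^32=825, 455^64=29, 455^128=841, 455^256=817, 455^512=273, 455^1024=493, 455^2048=425, 455^4096=441, 455^8192=25, 455^16384=625, 455^32768=821, 455^65536=581, 455^131072=385, 455^262144=153, 455^524288=217, 455^1048576=705, 455^2097152=181; 455^2265701 = 455^1 * 455^4 * 455^32 * 455^64 * 455^512 * 455^4096 * 455^32768 * 455^131072 * 455^2097152 = 579 (mod 892); answer 579
Stage 4: A3 = 579; r = 30; T(3) = 3*(-40) - 1*(-4) - 3*(30) = -206; iterating: T(3)=-206, T(4)=-566, T(5)=-1372, T(6)=-2932, T(7)=-5726, T(8)=-10130, T(9)=-15868, T(10)=-20296, T(11)=-14630, T(12)=24010, T(13)=147548, T(14)=462524, T(15)=1167994; answer 1167994

1167994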